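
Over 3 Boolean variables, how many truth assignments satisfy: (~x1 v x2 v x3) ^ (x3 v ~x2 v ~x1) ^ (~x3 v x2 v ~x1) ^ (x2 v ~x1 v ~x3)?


Enumerate all 8 truth assignments over 3 variables.
Test each against every clause.
Satisfying assignments found: 5.

5


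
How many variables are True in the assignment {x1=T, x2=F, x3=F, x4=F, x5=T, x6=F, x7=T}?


The weight is the number of variables assigned True.
True variables: x1, x5, x7.
Weight = 3.

3


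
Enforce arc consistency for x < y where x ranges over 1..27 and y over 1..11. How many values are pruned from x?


For the constraint x < y, x needs a supporting value in y's domain.
x can be at most 10 (one less than y's maximum).
Valid x values from domain: 10 out of 27.
Pruned = 27 - 10 = 17.

17


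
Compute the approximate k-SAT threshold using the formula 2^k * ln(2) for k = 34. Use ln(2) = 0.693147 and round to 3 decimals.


Using the asymptotic formula: threshold ~ 2^k * ln(2).
2^34 = 17179869184.
17179869184 * 0.693147 = 11908174785.282.

11908174785.282


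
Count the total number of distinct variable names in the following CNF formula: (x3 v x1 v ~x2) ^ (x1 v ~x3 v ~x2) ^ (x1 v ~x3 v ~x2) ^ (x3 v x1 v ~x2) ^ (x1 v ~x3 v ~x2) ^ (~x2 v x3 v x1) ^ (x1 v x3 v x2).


Identify each distinct variable in the formula.
Variables found: x1, x2, x3.
Total distinct variables = 3.

3


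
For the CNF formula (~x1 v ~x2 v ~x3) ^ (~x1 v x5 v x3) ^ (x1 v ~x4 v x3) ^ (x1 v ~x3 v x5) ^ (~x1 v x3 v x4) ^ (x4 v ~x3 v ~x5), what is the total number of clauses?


Each group enclosed in parentheses joined by ^ is one clause.
Counting the conjuncts: 6 clauses.

6


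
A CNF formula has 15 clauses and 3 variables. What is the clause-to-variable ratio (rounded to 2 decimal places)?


Clause-to-variable ratio = clauses / variables.
15 / 3 = 5.0.

5.0


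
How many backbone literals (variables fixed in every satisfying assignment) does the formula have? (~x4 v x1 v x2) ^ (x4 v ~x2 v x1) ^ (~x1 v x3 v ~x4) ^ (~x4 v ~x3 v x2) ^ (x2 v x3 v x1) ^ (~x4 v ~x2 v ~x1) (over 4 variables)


Find all satisfying assignments: 7 model(s).
Check which variables have the same value in every model.
No variable is fixed across all models.
Backbone size = 0.

0


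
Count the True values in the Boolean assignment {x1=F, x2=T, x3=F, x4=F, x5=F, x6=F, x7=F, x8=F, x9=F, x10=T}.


The weight is the number of variables assigned True.
True variables: x2, x10.
Weight = 2.

2


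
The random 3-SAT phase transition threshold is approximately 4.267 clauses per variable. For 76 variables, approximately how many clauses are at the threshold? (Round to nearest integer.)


The 3-SAT phase transition occurs at approximately 4.267 clauses per variable.
m = 4.267 * 76 = 324.292.
Rounded to nearest integer: 324.

324


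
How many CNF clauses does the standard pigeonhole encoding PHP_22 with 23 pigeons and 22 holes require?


The PHP encoding has two parts:
1) At-least-one-hole clauses: 23 (one per pigeon, each with 22 literals).
2) At-most-one-pigeon-per-hole clauses: 22 holes * C(23,2) = 22 * 253 = 5566.
Total clauses = 23 + 5566 = 5589.

5589


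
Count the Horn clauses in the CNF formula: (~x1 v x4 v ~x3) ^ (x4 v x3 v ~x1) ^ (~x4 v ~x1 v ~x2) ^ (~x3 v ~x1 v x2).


A Horn clause has at most one positive literal.
Clause 1: 1 positive lit(s) -> Horn
Clause 2: 2 positive lit(s) -> not Horn
Clause 3: 0 positive lit(s) -> Horn
Clause 4: 1 positive lit(s) -> Horn
Total Horn clauses = 3.

3


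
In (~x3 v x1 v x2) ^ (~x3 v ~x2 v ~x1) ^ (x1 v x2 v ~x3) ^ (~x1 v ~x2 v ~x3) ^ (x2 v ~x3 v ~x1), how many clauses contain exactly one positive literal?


A definite clause has exactly one positive literal.
Clause 1: 2 positive -> not definite
Clause 2: 0 positive -> not definite
Clause 3: 2 positive -> not definite
Clause 4: 0 positive -> not definite
Clause 5: 1 positive -> definite
Definite clause count = 1.

1


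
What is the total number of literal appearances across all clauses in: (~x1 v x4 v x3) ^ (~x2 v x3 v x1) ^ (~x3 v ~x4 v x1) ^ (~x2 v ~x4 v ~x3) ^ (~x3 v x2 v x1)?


Clause lengths: 3, 3, 3, 3, 3.
Sum = 3 + 3 + 3 + 3 + 3 = 15.

15


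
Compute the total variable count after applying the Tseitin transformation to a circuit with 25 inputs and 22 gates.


The Tseitin transformation introduces one auxiliary variable per gate.
Total variables = inputs + gates = 25 + 22 = 47.

47


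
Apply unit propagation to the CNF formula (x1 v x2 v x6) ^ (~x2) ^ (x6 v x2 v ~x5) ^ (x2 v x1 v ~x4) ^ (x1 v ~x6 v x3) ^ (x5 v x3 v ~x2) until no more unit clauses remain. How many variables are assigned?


Unit propagation repeatedly assigns the literal in any unit clause, then simplifies.
Assignments in order: x2 = F.
No further unit clauses remain.
Total variables assigned = 1.

1


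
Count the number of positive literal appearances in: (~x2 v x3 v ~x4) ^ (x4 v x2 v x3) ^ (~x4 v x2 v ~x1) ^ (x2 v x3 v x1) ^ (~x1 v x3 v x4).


Scan each clause for unnegated literals.
Clause 1: 1 positive; Clause 2: 3 positive; Clause 3: 1 positive; Clause 4: 3 positive; Clause 5: 2 positive.
Total positive literal occurrences = 10.

10


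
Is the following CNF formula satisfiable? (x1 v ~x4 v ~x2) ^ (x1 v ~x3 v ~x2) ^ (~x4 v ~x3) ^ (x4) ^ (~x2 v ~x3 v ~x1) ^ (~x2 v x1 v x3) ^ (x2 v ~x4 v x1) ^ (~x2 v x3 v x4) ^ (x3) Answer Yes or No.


Check all 16 possible truth assignments.
Number of satisfying assignments found: 0.
The formula is unsatisfiable.

No


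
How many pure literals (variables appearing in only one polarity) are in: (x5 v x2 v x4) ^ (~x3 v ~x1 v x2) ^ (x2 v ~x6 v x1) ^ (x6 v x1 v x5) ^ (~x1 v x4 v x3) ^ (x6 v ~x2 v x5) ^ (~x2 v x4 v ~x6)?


A pure literal appears in only one polarity across all clauses.
Pure literals: x4 (positive only), x5 (positive only).
Count = 2.

2


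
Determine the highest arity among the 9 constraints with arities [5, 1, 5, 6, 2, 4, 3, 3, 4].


The arities are: 5, 1, 5, 6, 2, 4, 3, 3, 4.
Scan for the maximum value.
Maximum arity = 6.

6


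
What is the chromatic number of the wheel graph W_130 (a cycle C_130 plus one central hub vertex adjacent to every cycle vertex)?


W_130 consists of the cycle C_130 together with a hub vertex adjacent to every cycle vertex.
The cycle C_130 needs 2 colors (even cycle -> 2).
The hub is adjacent to every cycle vertex, so it must receive a new color distinct from all of them.
Chromatic number = 2 + 1 = 3.

3


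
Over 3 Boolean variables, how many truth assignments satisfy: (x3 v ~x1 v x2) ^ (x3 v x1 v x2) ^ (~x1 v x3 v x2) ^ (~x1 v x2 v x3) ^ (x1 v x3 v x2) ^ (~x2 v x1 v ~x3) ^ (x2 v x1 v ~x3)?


Enumerate all 8 truth assignments over 3 variables.
Test each against every clause.
Satisfying assignments found: 4.

4


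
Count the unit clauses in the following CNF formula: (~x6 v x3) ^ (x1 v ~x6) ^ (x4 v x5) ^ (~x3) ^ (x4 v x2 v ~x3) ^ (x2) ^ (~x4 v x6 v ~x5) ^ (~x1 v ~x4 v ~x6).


A unit clause contains exactly one literal.
Unit clauses found: (~x3), (x2).
Count = 2.

2


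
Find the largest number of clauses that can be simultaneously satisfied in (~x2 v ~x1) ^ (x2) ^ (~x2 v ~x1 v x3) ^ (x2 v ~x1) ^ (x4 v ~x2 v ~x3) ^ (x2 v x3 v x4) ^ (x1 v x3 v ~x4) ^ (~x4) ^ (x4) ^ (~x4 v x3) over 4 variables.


Enumerate all 16 truth assignments.
For each, count how many of the 10 clauses are satisfied.
The formula is not fully satisfiable, so the maximum is below 10.
Maximum simultaneously satisfiable clauses = 9.

9


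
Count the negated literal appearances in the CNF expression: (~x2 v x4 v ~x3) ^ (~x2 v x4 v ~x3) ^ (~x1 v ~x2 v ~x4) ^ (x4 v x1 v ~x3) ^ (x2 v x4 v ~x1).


Scan each clause for negated literals.
Clause 1: 2 negative; Clause 2: 2 negative; Clause 3: 3 negative; Clause 4: 1 negative; Clause 5: 1 negative.
Total negative literal occurrences = 9.

9


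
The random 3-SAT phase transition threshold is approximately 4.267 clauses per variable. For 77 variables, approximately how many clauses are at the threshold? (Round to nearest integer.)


The 3-SAT phase transition occurs at approximately 4.267 clauses per variable.
m = 4.267 * 77 = 328.559.
Rounded to nearest integer: 329.

329


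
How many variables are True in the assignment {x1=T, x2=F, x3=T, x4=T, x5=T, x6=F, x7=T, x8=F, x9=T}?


The weight is the number of variables assigned True.
True variables: x1, x3, x4, x5, x7, x9.
Weight = 6.

6


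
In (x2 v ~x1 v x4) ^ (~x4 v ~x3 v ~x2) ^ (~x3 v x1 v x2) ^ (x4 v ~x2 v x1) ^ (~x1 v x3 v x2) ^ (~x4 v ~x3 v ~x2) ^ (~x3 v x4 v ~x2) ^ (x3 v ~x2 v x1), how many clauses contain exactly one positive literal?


A definite clause has exactly one positive literal.
Clause 1: 2 positive -> not definite
Clause 2: 0 positive -> not definite
Clause 3: 2 positive -> not definite
Clause 4: 2 positive -> not definite
Clause 5: 2 positive -> not definite
Clause 6: 0 positive -> not definite
Clause 7: 1 positive -> definite
Clause 8: 2 positive -> not definite
Definite clause count = 1.

1


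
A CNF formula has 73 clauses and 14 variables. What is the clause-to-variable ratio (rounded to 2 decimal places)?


Clause-to-variable ratio = clauses / variables.
73 / 14 = 5.21.

5.21


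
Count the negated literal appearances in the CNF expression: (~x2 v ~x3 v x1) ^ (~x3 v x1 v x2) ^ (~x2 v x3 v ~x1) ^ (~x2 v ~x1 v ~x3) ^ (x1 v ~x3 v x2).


Scan each clause for negated literals.
Clause 1: 2 negative; Clause 2: 1 negative; Clause 3: 2 negative; Clause 4: 3 negative; Clause 5: 1 negative.
Total negative literal occurrences = 9.

9


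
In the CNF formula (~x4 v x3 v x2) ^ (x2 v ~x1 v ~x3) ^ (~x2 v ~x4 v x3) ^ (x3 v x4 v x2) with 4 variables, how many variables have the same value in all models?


Find all satisfying assignments: 8 model(s).
Check which variables have the same value in every model.
No variable is fixed across all models.
Backbone size = 0.

0


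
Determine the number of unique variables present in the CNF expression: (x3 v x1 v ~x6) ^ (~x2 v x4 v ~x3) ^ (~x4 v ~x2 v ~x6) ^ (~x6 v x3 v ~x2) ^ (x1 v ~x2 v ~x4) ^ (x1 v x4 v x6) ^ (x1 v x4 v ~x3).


Identify each distinct variable in the formula.
Variables found: x1, x2, x3, x4, x6.
Total distinct variables = 5.

5


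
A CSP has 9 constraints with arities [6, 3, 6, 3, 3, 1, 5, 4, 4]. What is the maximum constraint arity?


The arities are: 6, 3, 6, 3, 3, 1, 5, 4, 4.
Scan for the maximum value.
Maximum arity = 6.

6


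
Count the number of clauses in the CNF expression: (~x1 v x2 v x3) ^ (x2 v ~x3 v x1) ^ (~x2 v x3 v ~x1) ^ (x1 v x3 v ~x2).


Each group enclosed in parentheses joined by ^ is one clause.
Counting the conjuncts: 4 clauses.

4


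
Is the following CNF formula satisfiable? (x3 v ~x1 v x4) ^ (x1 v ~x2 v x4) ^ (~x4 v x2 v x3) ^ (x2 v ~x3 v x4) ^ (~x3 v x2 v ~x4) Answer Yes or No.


Check all 16 possible truth assignments.
Number of satisfying assignments found: 6.
The formula is satisfiable.

Yes


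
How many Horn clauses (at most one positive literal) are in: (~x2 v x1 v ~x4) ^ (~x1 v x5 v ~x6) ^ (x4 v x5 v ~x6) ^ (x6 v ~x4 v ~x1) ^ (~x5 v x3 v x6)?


A Horn clause has at most one positive literal.
Clause 1: 1 positive lit(s) -> Horn
Clause 2: 1 positive lit(s) -> Horn
Clause 3: 2 positive lit(s) -> not Horn
Clause 4: 1 positive lit(s) -> Horn
Clause 5: 2 positive lit(s) -> not Horn
Total Horn clauses = 3.

3


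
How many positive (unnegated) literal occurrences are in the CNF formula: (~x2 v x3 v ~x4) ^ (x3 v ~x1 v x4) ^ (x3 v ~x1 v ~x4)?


Scan each clause for unnegated literals.
Clause 1: 1 positive; Clause 2: 2 positive; Clause 3: 1 positive.
Total positive literal occurrences = 4.

4


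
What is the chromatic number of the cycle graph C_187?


An odd cycle cannot be 2-colored: alternating two colors around the cycle returns to the start with a conflict.
Since 187 is odd, three colors are required (and three suffice).
Chromatic number = 3.

3


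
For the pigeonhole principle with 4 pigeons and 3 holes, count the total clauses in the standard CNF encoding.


The PHP encoding has two parts:
1) At-least-one-hole clauses: 4 (one per pigeon, each with 3 literals).
2) At-most-one-pigeon-per-hole clauses: 3 holes * C(4,2) = 3 * 6 = 18.
Total clauses = 4 + 18 = 22.

22


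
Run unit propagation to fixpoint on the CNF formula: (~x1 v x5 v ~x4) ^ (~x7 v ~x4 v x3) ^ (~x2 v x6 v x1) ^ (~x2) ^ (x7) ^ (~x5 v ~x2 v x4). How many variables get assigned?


Unit propagation repeatedly assigns the literal in any unit clause, then simplifies.
Assignments in order: x2 = F, x7 = T.
No further unit clauses remain.
Total variables assigned = 2.

2


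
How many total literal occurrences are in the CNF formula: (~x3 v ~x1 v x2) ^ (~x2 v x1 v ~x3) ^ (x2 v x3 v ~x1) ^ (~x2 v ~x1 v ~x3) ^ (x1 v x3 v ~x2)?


Clause lengths: 3, 3, 3, 3, 3.
Sum = 3 + 3 + 3 + 3 + 3 = 15.

15


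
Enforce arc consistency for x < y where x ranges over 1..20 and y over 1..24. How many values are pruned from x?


For the constraint x < y, x needs a supporting value in y's domain.
x can be at most 23 (one less than y's maximum).
Valid x values from domain: 20 out of 20.
Pruned = 20 - 20 = 0.

0


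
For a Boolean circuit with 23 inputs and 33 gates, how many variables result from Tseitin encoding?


The Tseitin transformation introduces one auxiliary variable per gate.
Total variables = inputs + gates = 23 + 33 = 56.

56


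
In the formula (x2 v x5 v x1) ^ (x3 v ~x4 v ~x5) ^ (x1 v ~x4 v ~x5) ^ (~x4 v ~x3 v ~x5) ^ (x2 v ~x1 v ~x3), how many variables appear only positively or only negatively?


A pure literal appears in only one polarity across all clauses.
Pure literals: x2 (positive only), x4 (negative only).
Count = 2.

2


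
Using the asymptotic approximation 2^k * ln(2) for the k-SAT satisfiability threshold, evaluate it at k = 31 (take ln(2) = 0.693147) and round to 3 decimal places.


Using the asymptotic formula: threshold ~ 2^k * ln(2).
2^31 = 2147483648.
2147483648 * 0.693147 = 1488521848.16.

1488521848.16


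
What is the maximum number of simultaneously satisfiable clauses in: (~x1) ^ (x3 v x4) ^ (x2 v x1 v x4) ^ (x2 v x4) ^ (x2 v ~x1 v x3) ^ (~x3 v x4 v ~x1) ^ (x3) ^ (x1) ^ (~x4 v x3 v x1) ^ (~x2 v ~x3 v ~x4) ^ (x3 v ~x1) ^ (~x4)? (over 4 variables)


Enumerate all 16 truth assignments.
For each, count how many of the 12 clauses are satisfied.
The formula is not fully satisfiable, so the maximum is below 12.
Maximum simultaneously satisfiable clauses = 11.

11


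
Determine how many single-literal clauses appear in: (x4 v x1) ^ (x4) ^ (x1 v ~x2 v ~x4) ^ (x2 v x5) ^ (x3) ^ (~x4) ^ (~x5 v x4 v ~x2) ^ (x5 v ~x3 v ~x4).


A unit clause contains exactly one literal.
Unit clauses found: (x4), (x3), (~x4).
Count = 3.

3


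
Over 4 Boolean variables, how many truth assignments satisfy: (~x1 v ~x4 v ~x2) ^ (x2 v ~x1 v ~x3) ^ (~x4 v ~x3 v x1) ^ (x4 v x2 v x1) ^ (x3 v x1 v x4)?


Enumerate all 16 truth assignments over 4 variables.
Test each against every clause.
Satisfying assignments found: 7.

7


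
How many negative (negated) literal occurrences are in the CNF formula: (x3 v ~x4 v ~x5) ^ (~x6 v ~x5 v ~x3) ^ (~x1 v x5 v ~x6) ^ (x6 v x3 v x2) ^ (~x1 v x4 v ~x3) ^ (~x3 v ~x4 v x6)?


Scan each clause for negated literals.
Clause 1: 2 negative; Clause 2: 3 negative; Clause 3: 2 negative; Clause 4: 0 negative; Clause 5: 2 negative; Clause 6: 2 negative.
Total negative literal occurrences = 11.

11


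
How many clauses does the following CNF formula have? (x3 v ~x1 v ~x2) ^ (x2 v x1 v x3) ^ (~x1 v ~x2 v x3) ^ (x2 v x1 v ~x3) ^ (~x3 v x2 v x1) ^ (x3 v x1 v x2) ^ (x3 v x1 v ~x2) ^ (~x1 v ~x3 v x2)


Each group enclosed in parentheses joined by ^ is one clause.
Counting the conjuncts: 8 clauses.

8


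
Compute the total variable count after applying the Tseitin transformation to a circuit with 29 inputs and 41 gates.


The Tseitin transformation introduces one auxiliary variable per gate.
Total variables = inputs + gates = 29 + 41 = 70.

70


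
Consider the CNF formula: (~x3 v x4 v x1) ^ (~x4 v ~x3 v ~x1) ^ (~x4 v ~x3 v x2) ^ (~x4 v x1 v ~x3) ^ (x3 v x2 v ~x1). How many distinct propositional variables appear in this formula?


Identify each distinct variable in the formula.
Variables found: x1, x2, x3, x4.
Total distinct variables = 4.

4


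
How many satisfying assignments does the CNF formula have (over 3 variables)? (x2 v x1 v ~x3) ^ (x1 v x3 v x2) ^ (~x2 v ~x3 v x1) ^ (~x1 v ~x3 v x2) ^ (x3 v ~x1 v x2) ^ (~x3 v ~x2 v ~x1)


Enumerate all 8 truth assignments over 3 variables.
Test each against every clause.
Satisfying assignments found: 2.

2


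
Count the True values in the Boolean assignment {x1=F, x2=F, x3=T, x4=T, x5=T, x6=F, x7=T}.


The weight is the number of variables assigned True.
True variables: x3, x4, x5, x7.
Weight = 4.

4


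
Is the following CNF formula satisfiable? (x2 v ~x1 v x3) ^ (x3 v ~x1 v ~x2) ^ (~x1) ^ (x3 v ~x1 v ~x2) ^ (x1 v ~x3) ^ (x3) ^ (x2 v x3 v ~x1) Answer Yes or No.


Check all 8 possible truth assignments.
Number of satisfying assignments found: 0.
The formula is unsatisfiable.

No


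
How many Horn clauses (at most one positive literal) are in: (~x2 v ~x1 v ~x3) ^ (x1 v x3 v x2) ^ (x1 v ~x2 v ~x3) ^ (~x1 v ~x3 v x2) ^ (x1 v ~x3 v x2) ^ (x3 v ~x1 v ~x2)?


A Horn clause has at most one positive literal.
Clause 1: 0 positive lit(s) -> Horn
Clause 2: 3 positive lit(s) -> not Horn
Clause 3: 1 positive lit(s) -> Horn
Clause 4: 1 positive lit(s) -> Horn
Clause 5: 2 positive lit(s) -> not Horn
Clause 6: 1 positive lit(s) -> Horn
Total Horn clauses = 4.

4


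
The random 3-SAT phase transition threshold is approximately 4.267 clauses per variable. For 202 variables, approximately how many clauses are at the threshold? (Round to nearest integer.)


The 3-SAT phase transition occurs at approximately 4.267 clauses per variable.
m = 4.267 * 202 = 861.934.
Rounded to nearest integer: 862.

862


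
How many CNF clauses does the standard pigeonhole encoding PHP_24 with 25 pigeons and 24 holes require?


The PHP encoding has two parts:
1) At-least-one-hole clauses: 25 (one per pigeon, each with 24 literals).
2) At-most-one-pigeon-per-hole clauses: 24 holes * C(25,2) = 24 * 300 = 7200.
Total clauses = 25 + 7200 = 7225.

7225


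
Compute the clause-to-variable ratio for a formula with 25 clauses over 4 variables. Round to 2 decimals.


Clause-to-variable ratio = clauses / variables.
25 / 4 = 6.25.

6.25


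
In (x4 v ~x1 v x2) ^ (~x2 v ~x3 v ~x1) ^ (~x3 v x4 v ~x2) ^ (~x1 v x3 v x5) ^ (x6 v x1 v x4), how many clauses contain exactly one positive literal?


A definite clause has exactly one positive literal.
Clause 1: 2 positive -> not definite
Clause 2: 0 positive -> not definite
Clause 3: 1 positive -> definite
Clause 4: 2 positive -> not definite
Clause 5: 3 positive -> not definite
Definite clause count = 1.

1


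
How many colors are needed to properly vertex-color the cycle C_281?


An odd cycle cannot be 2-colored: alternating two colors around the cycle returns to the start with a conflict.
Since 281 is odd, three colors are required (and three suffice).
Chromatic number = 3.

3


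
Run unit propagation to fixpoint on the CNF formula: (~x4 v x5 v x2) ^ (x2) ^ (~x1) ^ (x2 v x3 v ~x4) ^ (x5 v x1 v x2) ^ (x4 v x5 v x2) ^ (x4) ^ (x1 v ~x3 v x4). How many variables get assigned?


Unit propagation repeatedly assigns the literal in any unit clause, then simplifies.
Assignments in order: x2 = T, x1 = F, x4 = T.
No further unit clauses remain.
Total variables assigned = 3.

3


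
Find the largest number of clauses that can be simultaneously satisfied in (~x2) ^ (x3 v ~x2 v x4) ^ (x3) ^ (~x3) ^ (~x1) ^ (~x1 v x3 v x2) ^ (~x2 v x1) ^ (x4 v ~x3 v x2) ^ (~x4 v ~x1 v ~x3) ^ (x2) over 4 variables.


Enumerate all 16 truth assignments.
For each, count how many of the 10 clauses are satisfied.
The formula is not fully satisfiable, so the maximum is below 10.
Maximum simultaneously satisfiable clauses = 8.

8


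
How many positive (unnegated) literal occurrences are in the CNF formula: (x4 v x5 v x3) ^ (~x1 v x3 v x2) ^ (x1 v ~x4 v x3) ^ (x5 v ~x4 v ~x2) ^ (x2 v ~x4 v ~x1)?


Scan each clause for unnegated literals.
Clause 1: 3 positive; Clause 2: 2 positive; Clause 3: 2 positive; Clause 4: 1 positive; Clause 5: 1 positive.
Total positive literal occurrences = 9.

9


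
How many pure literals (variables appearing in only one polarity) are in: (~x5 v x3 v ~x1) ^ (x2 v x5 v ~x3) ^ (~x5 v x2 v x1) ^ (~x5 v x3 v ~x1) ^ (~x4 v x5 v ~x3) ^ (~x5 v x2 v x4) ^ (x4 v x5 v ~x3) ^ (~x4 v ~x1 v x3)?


A pure literal appears in only one polarity across all clauses.
Pure literals: x2 (positive only).
Count = 1.

1


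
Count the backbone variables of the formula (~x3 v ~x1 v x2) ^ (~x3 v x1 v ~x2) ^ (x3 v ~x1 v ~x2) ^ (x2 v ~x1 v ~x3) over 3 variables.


Find all satisfying assignments: 5 model(s).
Check which variables have the same value in every model.
No variable is fixed across all models.
Backbone size = 0.

0


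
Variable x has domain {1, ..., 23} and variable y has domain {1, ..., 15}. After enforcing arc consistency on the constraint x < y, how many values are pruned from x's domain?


For the constraint x < y, x needs a supporting value in y's domain.
x can be at most 14 (one less than y's maximum).
Valid x values from domain: 14 out of 23.
Pruned = 23 - 14 = 9.

9


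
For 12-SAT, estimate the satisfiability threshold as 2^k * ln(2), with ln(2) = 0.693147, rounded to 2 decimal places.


Using the asymptotic formula: threshold ~ 2^k * ln(2).
2^12 = 4096.
4096 * 0.693147 = 2839.13.

2839.13


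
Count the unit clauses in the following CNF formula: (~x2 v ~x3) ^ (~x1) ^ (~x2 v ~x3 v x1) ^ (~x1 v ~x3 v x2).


A unit clause contains exactly one literal.
Unit clauses found: (~x1).
Count = 1.

1


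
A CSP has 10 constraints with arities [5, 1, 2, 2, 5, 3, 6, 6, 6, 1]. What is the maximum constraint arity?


The arities are: 5, 1, 2, 2, 5, 3, 6, 6, 6, 1.
Scan for the maximum value.
Maximum arity = 6.

6


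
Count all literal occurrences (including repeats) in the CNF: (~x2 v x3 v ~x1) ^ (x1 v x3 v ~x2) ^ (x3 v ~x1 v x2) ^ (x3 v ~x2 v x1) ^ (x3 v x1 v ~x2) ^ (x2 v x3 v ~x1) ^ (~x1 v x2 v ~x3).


Clause lengths: 3, 3, 3, 3, 3, 3, 3.
Sum = 3 + 3 + 3 + 3 + 3 + 3 + 3 = 21.

21


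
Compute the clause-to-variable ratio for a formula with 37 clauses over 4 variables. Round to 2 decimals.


Clause-to-variable ratio = clauses / variables.
37 / 4 = 9.25.

9.25


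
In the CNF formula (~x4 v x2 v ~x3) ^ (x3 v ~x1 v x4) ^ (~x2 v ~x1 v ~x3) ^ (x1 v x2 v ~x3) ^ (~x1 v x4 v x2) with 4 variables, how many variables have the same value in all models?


Find all satisfying assignments: 8 model(s).
Check which variables have the same value in every model.
No variable is fixed across all models.
Backbone size = 0.

0


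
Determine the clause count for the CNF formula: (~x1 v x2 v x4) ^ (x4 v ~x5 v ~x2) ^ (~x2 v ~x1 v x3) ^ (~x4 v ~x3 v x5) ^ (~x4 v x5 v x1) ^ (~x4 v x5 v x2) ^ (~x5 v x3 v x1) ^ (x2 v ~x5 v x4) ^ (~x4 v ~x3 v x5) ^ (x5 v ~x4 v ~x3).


Each group enclosed in parentheses joined by ^ is one clause.
Counting the conjuncts: 10 clauses.

10


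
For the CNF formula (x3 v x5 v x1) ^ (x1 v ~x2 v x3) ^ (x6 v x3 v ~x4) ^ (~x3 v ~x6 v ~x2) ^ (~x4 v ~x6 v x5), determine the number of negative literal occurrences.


Scan each clause for negated literals.
Clause 1: 0 negative; Clause 2: 1 negative; Clause 3: 1 negative; Clause 4: 3 negative; Clause 5: 2 negative.
Total negative literal occurrences = 7.

7


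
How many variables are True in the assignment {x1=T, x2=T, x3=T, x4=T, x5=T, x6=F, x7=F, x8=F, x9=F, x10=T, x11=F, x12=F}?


The weight is the number of variables assigned True.
True variables: x1, x2, x3, x4, x5, x10.
Weight = 6.

6


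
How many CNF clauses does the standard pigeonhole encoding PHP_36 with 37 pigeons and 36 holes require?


The PHP encoding has two parts:
1) At-least-one-hole clauses: 37 (one per pigeon, each with 36 literals).
2) At-most-one-pigeon-per-hole clauses: 36 holes * C(37,2) = 36 * 666 = 23976.
Total clauses = 37 + 23976 = 24013.

24013


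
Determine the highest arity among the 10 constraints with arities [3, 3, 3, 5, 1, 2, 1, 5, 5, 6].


The arities are: 3, 3, 3, 5, 1, 2, 1, 5, 5, 6.
Scan for the maximum value.
Maximum arity = 6.

6


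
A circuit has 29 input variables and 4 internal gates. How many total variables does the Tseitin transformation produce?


The Tseitin transformation introduces one auxiliary variable per gate.
Total variables = inputs + gates = 29 + 4 = 33.

33


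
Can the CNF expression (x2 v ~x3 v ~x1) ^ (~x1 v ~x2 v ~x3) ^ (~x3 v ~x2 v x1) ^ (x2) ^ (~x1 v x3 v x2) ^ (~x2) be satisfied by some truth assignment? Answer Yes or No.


Check all 8 possible truth assignments.
Number of satisfying assignments found: 0.
The formula is unsatisfiable.

No


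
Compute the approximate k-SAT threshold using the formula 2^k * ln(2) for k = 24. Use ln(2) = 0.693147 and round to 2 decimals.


Using the asymptotic formula: threshold ~ 2^k * ln(2).
2^24 = 16777216.
16777216 * 0.693147 = 11629076.94.

11629076.94


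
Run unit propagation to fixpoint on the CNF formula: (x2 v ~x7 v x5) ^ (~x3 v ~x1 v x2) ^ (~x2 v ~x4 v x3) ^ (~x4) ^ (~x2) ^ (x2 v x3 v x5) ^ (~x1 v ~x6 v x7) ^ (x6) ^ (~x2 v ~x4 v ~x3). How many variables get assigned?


Unit propagation repeatedly assigns the literal in any unit clause, then simplifies.
Assignments in order: x4 = F, x2 = F, x6 = T.
No further unit clauses remain.
Total variables assigned = 3.

3


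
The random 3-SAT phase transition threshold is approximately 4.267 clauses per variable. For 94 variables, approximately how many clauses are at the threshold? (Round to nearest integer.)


The 3-SAT phase transition occurs at approximately 4.267 clauses per variable.
m = 4.267 * 94 = 401.098.
Rounded to nearest integer: 401.

401


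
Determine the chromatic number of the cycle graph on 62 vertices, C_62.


A cycle on an even number of vertices is bipartite: alternate two colors around the cycle.
Since 62 is even, two colors suffice, and at least two are needed because the graph has edges.
Chromatic number = 2.

2


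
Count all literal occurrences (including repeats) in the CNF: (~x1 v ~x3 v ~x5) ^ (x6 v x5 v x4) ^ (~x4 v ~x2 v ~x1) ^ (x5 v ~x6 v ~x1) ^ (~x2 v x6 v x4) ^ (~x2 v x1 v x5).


Clause lengths: 3, 3, 3, 3, 3, 3.
Sum = 3 + 3 + 3 + 3 + 3 + 3 = 18.

18


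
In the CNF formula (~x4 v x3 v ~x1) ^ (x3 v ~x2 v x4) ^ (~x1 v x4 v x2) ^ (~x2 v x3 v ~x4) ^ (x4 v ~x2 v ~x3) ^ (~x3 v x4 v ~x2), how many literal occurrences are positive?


Scan each clause for unnegated literals.
Clause 1: 1 positive; Clause 2: 2 positive; Clause 3: 2 positive; Clause 4: 1 positive; Clause 5: 1 positive; Clause 6: 1 positive.
Total positive literal occurrences = 8.

8


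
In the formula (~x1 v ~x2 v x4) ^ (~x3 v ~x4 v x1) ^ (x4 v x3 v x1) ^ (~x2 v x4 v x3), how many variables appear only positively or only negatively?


A pure literal appears in only one polarity across all clauses.
Pure literals: x2 (negative only).
Count = 1.

1


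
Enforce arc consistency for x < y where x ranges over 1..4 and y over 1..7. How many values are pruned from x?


For the constraint x < y, x needs a supporting value in y's domain.
x can be at most 6 (one less than y's maximum).
Valid x values from domain: 4 out of 4.
Pruned = 4 - 4 = 0.

0


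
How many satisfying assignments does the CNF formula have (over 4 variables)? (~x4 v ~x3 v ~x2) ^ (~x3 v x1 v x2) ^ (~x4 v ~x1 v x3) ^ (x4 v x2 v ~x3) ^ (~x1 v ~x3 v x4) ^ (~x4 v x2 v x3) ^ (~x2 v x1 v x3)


Enumerate all 16 truth assignments over 4 variables.
Test each against every clause.
Satisfying assignments found: 5.

5


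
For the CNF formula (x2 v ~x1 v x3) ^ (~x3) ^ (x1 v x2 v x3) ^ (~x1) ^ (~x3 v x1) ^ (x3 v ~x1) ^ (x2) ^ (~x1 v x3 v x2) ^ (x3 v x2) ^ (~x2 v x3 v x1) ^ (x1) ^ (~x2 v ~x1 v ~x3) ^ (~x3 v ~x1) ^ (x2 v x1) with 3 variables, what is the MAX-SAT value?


Enumerate all 8 truth assignments.
For each, count how many of the 14 clauses are satisfied.
The formula is not fully satisfiable, so the maximum is below 14.
Maximum simultaneously satisfiable clauses = 12.

12


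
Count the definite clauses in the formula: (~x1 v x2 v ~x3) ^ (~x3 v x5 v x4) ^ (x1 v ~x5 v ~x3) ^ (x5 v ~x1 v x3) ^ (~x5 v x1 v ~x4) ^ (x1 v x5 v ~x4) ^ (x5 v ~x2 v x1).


A definite clause has exactly one positive literal.
Clause 1: 1 positive -> definite
Clause 2: 2 positive -> not definite
Clause 3: 1 positive -> definite
Clause 4: 2 positive -> not definite
Clause 5: 1 positive -> definite
Clause 6: 2 positive -> not definite
Clause 7: 2 positive -> not definite
Definite clause count = 3.

3


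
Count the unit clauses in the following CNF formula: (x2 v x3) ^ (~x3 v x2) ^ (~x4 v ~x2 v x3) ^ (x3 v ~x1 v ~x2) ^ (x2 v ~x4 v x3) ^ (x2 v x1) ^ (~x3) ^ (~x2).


A unit clause contains exactly one literal.
Unit clauses found: (~x3), (~x2).
Count = 2.

2


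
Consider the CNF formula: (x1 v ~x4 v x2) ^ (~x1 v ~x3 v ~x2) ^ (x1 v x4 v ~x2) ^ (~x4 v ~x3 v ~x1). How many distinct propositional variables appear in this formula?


Identify each distinct variable in the formula.
Variables found: x1, x2, x3, x4.
Total distinct variables = 4.

4


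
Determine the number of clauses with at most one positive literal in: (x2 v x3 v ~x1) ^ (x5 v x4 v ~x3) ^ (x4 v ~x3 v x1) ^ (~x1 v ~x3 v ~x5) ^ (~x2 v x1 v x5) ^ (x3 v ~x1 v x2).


A Horn clause has at most one positive literal.
Clause 1: 2 positive lit(s) -> not Horn
Clause 2: 2 positive lit(s) -> not Horn
Clause 3: 2 positive lit(s) -> not Horn
Clause 4: 0 positive lit(s) -> Horn
Clause 5: 2 positive lit(s) -> not Horn
Clause 6: 2 positive lit(s) -> not Horn
Total Horn clauses = 1.

1


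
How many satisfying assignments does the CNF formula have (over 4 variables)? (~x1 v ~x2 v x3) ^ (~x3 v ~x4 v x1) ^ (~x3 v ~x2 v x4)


Enumerate all 16 truth assignments over 4 variables.
Test each against every clause.
Satisfying assignments found: 10.

10


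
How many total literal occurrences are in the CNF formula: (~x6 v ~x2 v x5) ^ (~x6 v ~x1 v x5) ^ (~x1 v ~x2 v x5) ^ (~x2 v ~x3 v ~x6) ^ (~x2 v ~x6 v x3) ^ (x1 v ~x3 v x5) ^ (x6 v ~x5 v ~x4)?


Clause lengths: 3, 3, 3, 3, 3, 3, 3.
Sum = 3 + 3 + 3 + 3 + 3 + 3 + 3 = 21.

21


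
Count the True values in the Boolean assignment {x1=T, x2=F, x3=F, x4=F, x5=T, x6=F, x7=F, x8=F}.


The weight is the number of variables assigned True.
True variables: x1, x5.
Weight = 2.

2


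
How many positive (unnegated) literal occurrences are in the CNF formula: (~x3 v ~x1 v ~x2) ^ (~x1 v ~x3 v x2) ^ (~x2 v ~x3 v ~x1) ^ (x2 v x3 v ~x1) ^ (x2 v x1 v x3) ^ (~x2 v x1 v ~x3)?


Scan each clause for unnegated literals.
Clause 1: 0 positive; Clause 2: 1 positive; Clause 3: 0 positive; Clause 4: 2 positive; Clause 5: 3 positive; Clause 6: 1 positive.
Total positive literal occurrences = 7.

7


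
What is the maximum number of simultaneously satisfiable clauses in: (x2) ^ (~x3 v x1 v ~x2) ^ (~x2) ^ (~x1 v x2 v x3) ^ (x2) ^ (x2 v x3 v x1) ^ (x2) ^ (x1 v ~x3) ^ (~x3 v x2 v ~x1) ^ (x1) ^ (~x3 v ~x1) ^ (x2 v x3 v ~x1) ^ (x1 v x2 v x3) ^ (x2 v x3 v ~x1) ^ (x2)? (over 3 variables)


Enumerate all 8 truth assignments.
For each, count how many of the 15 clauses are satisfied.
The formula is not fully satisfiable, so the maximum is below 15.
Maximum simultaneously satisfiable clauses = 14.

14


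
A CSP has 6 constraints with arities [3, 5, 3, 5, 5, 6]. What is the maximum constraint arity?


The arities are: 3, 5, 3, 5, 5, 6.
Scan for the maximum value.
Maximum arity = 6.

6


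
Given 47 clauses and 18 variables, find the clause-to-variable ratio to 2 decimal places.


Clause-to-variable ratio = clauses / variables.
47 / 18 = 2.61.

2.61


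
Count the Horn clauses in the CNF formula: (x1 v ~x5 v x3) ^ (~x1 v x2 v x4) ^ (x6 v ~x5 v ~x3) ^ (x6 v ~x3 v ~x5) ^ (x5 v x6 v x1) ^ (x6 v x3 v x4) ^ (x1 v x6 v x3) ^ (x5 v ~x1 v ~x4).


A Horn clause has at most one positive literal.
Clause 1: 2 positive lit(s) -> not Horn
Clause 2: 2 positive lit(s) -> not Horn
Clause 3: 1 positive lit(s) -> Horn
Clause 4: 1 positive lit(s) -> Horn
Clause 5: 3 positive lit(s) -> not Horn
Clause 6: 3 positive lit(s) -> not Horn
Clause 7: 3 positive lit(s) -> not Horn
Clause 8: 1 positive lit(s) -> Horn
Total Horn clauses = 3.

3


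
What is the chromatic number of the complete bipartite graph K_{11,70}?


K_{11,70} is bipartite by definition: the two parts are independent sets, with every edge crossing between them.
Color all vertices in one part with color 1 and all vertices in the other part with color 2.
Since the graph has at least one edge, one color does not suffice.
Chromatic number = 2.

2


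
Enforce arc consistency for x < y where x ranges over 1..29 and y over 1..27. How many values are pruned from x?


For the constraint x < y, x needs a supporting value in y's domain.
x can be at most 26 (one less than y's maximum).
Valid x values from domain: 26 out of 29.
Pruned = 29 - 26 = 3.

3


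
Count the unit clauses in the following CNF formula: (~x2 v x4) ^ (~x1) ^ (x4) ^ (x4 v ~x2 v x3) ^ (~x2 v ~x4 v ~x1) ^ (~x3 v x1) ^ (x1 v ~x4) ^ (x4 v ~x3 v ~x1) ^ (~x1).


A unit clause contains exactly one literal.
Unit clauses found: (~x1), (x4), (~x1).
Count = 3.

3


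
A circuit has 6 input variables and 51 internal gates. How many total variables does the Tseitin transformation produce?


The Tseitin transformation introduces one auxiliary variable per gate.
Total variables = inputs + gates = 6 + 51 = 57.

57


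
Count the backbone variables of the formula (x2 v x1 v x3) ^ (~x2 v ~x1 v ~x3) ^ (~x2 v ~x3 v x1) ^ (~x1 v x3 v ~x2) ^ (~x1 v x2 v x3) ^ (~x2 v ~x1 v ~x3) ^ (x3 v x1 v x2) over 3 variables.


Find all satisfying assignments: 3 model(s).
Check which variables have the same value in every model.
No variable is fixed across all models.
Backbone size = 0.

0


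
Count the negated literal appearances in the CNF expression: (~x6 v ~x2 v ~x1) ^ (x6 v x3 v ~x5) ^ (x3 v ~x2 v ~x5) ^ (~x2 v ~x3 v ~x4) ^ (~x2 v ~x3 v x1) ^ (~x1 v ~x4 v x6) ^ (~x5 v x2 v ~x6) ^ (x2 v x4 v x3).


Scan each clause for negated literals.
Clause 1: 3 negative; Clause 2: 1 negative; Clause 3: 2 negative; Clause 4: 3 negative; Clause 5: 2 negative; Clause 6: 2 negative; Clause 7: 2 negative; Clause 8: 0 negative.
Total negative literal occurrences = 15.

15


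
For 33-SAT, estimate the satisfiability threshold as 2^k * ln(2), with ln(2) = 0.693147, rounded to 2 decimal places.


Using the asymptotic formula: threshold ~ 2^k * ln(2).
2^33 = 8589934592.
8589934592 * 0.693147 = 5954087392.64.

5954087392.64


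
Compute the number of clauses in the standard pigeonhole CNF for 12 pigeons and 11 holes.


The PHP encoding has two parts:
1) At-least-one-hole clauses: 12 (one per pigeon, each with 11 literals).
2) At-most-one-pigeon-per-hole clauses: 11 holes * C(12,2) = 11 * 66 = 726.
Total clauses = 12 + 726 = 738.

738


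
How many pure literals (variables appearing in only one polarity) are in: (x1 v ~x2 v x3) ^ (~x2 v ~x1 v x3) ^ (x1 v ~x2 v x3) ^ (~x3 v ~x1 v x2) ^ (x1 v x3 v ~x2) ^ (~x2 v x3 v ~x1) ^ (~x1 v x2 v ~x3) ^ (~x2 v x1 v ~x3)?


A pure literal appears in only one polarity across all clauses.
No pure literals found.
Count = 0.

0


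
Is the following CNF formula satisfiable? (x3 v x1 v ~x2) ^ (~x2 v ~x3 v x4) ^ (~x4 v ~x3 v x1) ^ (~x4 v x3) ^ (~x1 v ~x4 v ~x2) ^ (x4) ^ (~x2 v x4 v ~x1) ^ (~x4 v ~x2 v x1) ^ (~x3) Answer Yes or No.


Check all 16 possible truth assignments.
Number of satisfying assignments found: 0.
The formula is unsatisfiable.

No


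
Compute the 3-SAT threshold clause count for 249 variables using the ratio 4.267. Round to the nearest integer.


The 3-SAT phase transition occurs at approximately 4.267 clauses per variable.
m = 4.267 * 249 = 1062.483.
Rounded to nearest integer: 1062.

1062


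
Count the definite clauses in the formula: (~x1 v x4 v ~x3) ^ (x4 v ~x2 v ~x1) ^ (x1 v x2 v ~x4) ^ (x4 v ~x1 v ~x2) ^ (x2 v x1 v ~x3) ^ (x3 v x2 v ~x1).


A definite clause has exactly one positive literal.
Clause 1: 1 positive -> definite
Clause 2: 1 positive -> definite
Clause 3: 2 positive -> not definite
Clause 4: 1 positive -> definite
Clause 5: 2 positive -> not definite
Clause 6: 2 positive -> not definite
Definite clause count = 3.

3


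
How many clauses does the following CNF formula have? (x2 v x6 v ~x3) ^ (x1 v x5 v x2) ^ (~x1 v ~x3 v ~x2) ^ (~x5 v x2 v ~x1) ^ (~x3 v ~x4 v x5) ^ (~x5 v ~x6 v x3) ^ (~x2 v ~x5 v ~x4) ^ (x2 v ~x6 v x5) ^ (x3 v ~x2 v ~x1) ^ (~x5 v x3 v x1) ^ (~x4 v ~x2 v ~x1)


Each group enclosed in parentheses joined by ^ is one clause.
Counting the conjuncts: 11 clauses.

11


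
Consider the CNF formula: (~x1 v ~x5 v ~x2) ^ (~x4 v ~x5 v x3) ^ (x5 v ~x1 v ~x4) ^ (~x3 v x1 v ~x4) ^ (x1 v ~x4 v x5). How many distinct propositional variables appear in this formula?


Identify each distinct variable in the formula.
Variables found: x1, x2, x3, x4, x5.
Total distinct variables = 5.

5


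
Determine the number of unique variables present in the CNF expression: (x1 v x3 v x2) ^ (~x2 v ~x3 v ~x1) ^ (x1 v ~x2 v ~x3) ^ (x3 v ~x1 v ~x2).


Identify each distinct variable in the formula.
Variables found: x1, x2, x3.
Total distinct variables = 3.

3


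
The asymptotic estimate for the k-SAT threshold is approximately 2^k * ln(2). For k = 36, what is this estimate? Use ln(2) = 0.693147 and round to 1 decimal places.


Using the asymptotic formula: threshold ~ 2^k * ln(2).
2^36 = 68719476736.
68719476736 * 0.693147 = 47632699141.1.

47632699141.1


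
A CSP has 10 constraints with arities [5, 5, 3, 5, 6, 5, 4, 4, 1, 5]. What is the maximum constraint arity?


The arities are: 5, 5, 3, 5, 6, 5, 4, 4, 1, 5.
Scan for the maximum value.
Maximum arity = 6.

6


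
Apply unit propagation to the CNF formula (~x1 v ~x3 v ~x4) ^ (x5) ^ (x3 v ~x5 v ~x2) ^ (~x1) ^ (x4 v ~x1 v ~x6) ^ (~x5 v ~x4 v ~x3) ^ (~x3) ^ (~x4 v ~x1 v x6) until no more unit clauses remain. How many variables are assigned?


Unit propagation repeatedly assigns the literal in any unit clause, then simplifies.
Assignments in order: x5 = T, x1 = F, x3 = F, x2 = F.
No further unit clauses remain.
Total variables assigned = 4.

4


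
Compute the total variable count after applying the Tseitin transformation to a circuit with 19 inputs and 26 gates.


The Tseitin transformation introduces one auxiliary variable per gate.
Total variables = inputs + gates = 19 + 26 = 45.

45


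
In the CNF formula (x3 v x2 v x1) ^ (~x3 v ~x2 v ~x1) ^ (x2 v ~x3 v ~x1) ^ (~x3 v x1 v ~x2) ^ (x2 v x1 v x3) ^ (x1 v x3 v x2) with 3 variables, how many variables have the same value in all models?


Find all satisfying assignments: 4 model(s).
Check which variables have the same value in every model.
No variable is fixed across all models.
Backbone size = 0.

0


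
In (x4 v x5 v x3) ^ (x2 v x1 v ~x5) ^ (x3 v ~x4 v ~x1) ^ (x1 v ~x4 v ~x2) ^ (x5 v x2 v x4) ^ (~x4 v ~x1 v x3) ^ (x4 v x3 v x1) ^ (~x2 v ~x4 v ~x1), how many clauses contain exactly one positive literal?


A definite clause has exactly one positive literal.
Clause 1: 3 positive -> not definite
Clause 2: 2 positive -> not definite
Clause 3: 1 positive -> definite
Clause 4: 1 positive -> definite
Clause 5: 3 positive -> not definite
Clause 6: 1 positive -> definite
Clause 7: 3 positive -> not definite
Clause 8: 0 positive -> not definite
Definite clause count = 3.

3


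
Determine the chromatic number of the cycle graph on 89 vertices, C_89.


An odd cycle cannot be 2-colored: alternating two colors around the cycle returns to the start with a conflict.
Since 89 is odd, three colors are required (and three suffice).
Chromatic number = 3.

3
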